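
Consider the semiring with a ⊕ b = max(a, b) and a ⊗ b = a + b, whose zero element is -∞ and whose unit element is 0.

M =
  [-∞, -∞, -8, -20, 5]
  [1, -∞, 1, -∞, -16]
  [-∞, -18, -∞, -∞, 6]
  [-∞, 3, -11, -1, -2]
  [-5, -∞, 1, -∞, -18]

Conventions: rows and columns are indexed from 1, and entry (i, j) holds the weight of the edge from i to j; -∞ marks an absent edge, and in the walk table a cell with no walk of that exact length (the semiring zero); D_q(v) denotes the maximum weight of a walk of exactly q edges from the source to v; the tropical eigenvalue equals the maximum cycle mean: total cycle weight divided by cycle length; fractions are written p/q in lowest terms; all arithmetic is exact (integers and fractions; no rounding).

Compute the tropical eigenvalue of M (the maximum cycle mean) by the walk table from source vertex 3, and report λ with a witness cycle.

q=0: [-∞, -∞, 0, -∞, -∞]
q=1: [-∞, -18, -∞, -∞, 6]
q=2: [1, -∞, 7, -∞, -12]
q=3: [-17, -11, -7, -19, 13]
q=4: [8, -16, 14, -20, -1]
q=5: [-6, -4, 0, -12, 20]
Optimal cycle mean attained by: cycle 3->5->3, total 6 + 1, length 2.
Answer: λ = 7/2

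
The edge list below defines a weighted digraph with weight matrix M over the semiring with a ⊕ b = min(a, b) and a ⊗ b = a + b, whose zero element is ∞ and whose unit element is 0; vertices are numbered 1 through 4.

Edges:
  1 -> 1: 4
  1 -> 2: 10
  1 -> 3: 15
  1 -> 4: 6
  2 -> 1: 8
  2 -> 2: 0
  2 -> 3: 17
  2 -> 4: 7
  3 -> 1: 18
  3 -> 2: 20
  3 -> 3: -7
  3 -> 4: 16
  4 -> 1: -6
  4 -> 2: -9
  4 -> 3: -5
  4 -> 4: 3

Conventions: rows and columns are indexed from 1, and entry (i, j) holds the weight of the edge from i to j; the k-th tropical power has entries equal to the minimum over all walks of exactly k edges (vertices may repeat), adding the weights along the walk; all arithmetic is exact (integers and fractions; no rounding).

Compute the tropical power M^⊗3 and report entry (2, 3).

M^⊗2:
  [0, -3, 1, 9]
  [1, -2, 2, 7]
  [10, 7, -14, 9]
  [-3, -9, -12, -2]
M^⊗3:
  [3, -3, -6, 4]
  [1, -2, -5, 5]
  [3, 0, -21, 2]
  [-8, -11, -19, -2]
Key observation: the optimum is the walk 2->4->3->3, with weight 7 + (-5) + (-7) = -5.
Optimal value attained by: walk 2->4->3->3.
Answer: (M^⊗3)[2][3] = -5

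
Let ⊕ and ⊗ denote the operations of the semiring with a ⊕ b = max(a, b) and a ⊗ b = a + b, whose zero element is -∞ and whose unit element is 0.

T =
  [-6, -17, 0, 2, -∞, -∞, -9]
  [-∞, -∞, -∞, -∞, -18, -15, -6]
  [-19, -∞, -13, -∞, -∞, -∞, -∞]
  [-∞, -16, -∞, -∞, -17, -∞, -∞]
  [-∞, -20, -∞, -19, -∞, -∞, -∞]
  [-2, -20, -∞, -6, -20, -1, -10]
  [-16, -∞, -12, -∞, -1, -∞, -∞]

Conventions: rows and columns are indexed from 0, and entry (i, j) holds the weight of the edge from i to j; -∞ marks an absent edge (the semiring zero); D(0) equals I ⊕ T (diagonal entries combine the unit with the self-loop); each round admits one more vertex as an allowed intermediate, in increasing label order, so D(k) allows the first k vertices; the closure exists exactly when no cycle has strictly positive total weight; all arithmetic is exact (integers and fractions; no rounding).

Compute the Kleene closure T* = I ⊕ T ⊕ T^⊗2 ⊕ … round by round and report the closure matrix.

D(0):
  [0, -17, 0, 2, -∞, -∞, -9]
  [-∞, 0, -∞, -∞, -18, -15, -6]
  [-19, -∞, 0, -∞, -∞, -∞, -∞]
  [-∞, -16, -∞, 0, -17, -∞, -∞]
  [-∞, -20, -∞, -19, 0, -∞, -∞]
  [-2, -20, -∞, -6, -20, 0, -10]
  [-16, -∞, -12, -∞, -1, -∞, 0]
D(1):
  [0, -17, 0, 2, -∞, -∞, -9]
  [-∞, 0, -∞, -∞, -18, -15, -6]
  [-19, -36, 0, -17, -∞, -∞, -28]
  [-∞, -16, -∞, 0, -17, -∞, -∞]
  [-∞, -20, -∞, -19, 0, -∞, -∞]
  [-2, -19, -2, 0, -20, 0, -10]
  [-16, -33, -12, -14, -1, -∞, 0]
D(2):
  [0, -17, 0, 2, -35, -32, -9]
  [-∞, 0, -∞, -∞, -18, -15, -6]
  [-19, -36, 0, -17, -54, -51, -28]
  [-∞, -16, -∞, 0, -17, -31, -22]
  [-∞, -20, -∞, -19, 0, -35, -26]
  [-2, -19, -2, 0, -20, 0, -10]
  [-16, -33, -12, -14, -1, -48, 0]
D(3):
  [0, -17, 0, 2, -35, -32, -9]
  [-∞, 0, -∞, -∞, -18, -15, -6]
  [-19, -36, 0, -17, -54, -51, -28]
  [-∞, -16, -∞, 0, -17, -31, -22]
  [-∞, -20, -∞, -19, 0, -35, -26]
  [-2, -19, -2, 0, -20, 0, -10]
  [-16, -33, -12, -14, -1, -48, 0]
D(4):
  [0, -14, 0, 2, -15, -29, -9]
  [-∞, 0, -∞, -∞, -18, -15, -6]
  [-19, -33, 0, -17, -34, -48, -28]
  [-∞, -16, -∞, 0, -17, -31, -22]
  [-∞, -20, -∞, -19, 0, -35, -26]
  [-2, -16, -2, 0, -17, 0, -10]
  [-16, -30, -12, -14, -1, -45, 0]
D(5):
  [0, -14, 0, 2, -15, -29, -9]
  [-∞, 0, -∞, -37, -18, -15, -6]
  [-19, -33, 0, -17, -34, -48, -28]
  [-∞, -16, -∞, 0, -17, -31, -22]
  [-∞, -20, -∞, -19, 0, -35, -26]
  [-2, -16, -2, 0, -17, 0, -10]
  [-16, -21, -12, -14, -1, -36, 0]
D(6):
  [0, -14, 0, 2, -15, -29, -9]
  [-17, 0, -17, -15, -18, -15, -6]
  [-19, -33, 0, -17, -34, -48, -28]
  [-33, -16, -33, 0, -17, -31, -22]
  [-37, -20, -37, -19, 0, -35, -26]
  [-2, -16, -2, 0, -17, 0, -10]
  [-16, -21, -12, -14, -1, -36, 0]
D(7):
  [0, -14, 0, 2, -10, -29, -9]
  [-17, 0, -17, -15, -7, -15, -6]
  [-19, -33, 0, -17, -29, -48, -28]
  [-33, -16, -33, 0, -17, -31, -22]
  [-37, -20, -37, -19, 0, -35, -26]
  [-2, -16, -2, 0, -11, 0, -10]
  [-16, -21, -12, -14, -1, -36, 0]
Answer: T* = [[0, -14, 0, 2, -10, -29, -9], [-17, 0, -17, -15, -7, -15, -6], [-19, -33, 0, -17, -29, -48, -28], [-33, -16, -33, 0, -17, -31, -22], [-37, -20, -37, -19, 0, -35, -26], [-2, -16, -2, 0, -11, 0, -10], [-16, -21, -12, -14, -1, -36, 0]]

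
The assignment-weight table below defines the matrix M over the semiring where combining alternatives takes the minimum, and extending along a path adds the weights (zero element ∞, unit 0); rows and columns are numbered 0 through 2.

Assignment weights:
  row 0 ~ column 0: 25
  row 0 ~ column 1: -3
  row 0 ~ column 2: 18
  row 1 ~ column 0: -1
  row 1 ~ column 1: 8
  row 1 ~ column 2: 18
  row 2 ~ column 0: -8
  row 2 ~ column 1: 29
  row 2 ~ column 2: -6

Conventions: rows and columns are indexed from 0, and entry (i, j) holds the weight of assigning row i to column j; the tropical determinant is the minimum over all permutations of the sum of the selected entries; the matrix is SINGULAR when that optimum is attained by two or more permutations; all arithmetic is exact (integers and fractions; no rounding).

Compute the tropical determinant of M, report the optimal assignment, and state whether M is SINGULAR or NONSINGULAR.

σ = (0, 1, 2): 25 + 8 + (-6) = 27
σ = (0, 2, 1): 25 + 18 + 29 = 72
σ = (1, 0, 2): (-3) + (-1) + (-6) = -10
σ = (1, 2, 0): (-3) + 18 + (-8) = 7
σ = (2, 0, 1): 18 + (-1) + 29 = 46
σ = (2, 1, 0): 18 + 8 + (-8) = 18
Optimal value attained by: σ = (1, 0, 2).
Answer: det⊕(M) = -10; verdict: NONSINGULAR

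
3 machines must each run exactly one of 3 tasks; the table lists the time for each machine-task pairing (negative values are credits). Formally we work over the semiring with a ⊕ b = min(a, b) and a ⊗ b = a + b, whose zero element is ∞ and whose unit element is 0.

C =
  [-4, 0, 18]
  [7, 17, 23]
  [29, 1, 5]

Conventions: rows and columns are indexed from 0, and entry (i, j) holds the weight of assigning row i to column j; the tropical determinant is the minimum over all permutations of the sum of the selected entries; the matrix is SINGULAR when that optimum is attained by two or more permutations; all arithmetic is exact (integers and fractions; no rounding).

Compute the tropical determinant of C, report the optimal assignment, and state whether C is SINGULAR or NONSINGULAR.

σ = (0, 1, 2): (-4) + 17 + 5 = 18
σ = (0, 2, 1): (-4) + 23 + 1 = 20
σ = (1, 0, 2): 0 + 7 + 5 = 12
σ = (1, 2, 0): 0 + 23 + 29 = 52
σ = (2, 0, 1): 18 + 7 + 1 = 26
σ = (2, 1, 0): 18 + 17 + 29 = 64
Optimal value attained by: σ = (1, 0, 2).
Answer: det⊕(C) = 12; verdict: NONSINGULAR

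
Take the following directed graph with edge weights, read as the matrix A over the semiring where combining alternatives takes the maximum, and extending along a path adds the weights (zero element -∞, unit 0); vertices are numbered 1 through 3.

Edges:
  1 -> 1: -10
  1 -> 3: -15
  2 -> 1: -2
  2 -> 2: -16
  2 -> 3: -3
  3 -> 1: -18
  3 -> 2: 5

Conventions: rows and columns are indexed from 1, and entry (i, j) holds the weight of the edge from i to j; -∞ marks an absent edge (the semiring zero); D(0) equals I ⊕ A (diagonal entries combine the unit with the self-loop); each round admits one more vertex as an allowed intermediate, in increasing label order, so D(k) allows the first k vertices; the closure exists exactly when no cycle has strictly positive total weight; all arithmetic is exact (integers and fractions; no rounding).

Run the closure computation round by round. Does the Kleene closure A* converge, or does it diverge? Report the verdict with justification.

D(0):
  [0, -∞, -15]
  [-2, 0, -3]
  [-18, 5, 0]
D(1):
  [0, -∞, -15]
  [-2, 0, -3]
  [-18, 5, 0]
Detection: at round 2, diagonal entry (3, 3) turns strictly positive.
Key observation: the cycle 3->2->3 has total weight 5 + (-3), which is strictly positive.
Answer: DIVERGES — positive cycle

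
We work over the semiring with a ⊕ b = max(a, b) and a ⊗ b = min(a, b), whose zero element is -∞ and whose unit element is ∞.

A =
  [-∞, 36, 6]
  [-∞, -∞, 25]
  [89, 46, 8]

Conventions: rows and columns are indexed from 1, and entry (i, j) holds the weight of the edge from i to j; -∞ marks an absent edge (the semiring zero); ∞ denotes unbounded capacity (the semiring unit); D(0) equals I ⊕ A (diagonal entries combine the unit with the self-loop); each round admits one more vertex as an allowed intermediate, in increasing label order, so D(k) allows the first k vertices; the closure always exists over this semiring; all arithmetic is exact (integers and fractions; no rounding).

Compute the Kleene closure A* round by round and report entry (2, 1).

D(0):
  [∞, 36, 6]
  [-∞, ∞, 25]
  [89, 46, ∞]
D(1):
  [∞, 36, 6]
  [-∞, ∞, 25]
  [89, 46, ∞]
D(2):
  [∞, 36, 25]
  [-∞, ∞, 25]
  [89, 46, ∞]
D(3):
  [∞, 36, 25]
  [25, ∞, 25]
  [89, 46, ∞]
Answer: A*[2][1] = 25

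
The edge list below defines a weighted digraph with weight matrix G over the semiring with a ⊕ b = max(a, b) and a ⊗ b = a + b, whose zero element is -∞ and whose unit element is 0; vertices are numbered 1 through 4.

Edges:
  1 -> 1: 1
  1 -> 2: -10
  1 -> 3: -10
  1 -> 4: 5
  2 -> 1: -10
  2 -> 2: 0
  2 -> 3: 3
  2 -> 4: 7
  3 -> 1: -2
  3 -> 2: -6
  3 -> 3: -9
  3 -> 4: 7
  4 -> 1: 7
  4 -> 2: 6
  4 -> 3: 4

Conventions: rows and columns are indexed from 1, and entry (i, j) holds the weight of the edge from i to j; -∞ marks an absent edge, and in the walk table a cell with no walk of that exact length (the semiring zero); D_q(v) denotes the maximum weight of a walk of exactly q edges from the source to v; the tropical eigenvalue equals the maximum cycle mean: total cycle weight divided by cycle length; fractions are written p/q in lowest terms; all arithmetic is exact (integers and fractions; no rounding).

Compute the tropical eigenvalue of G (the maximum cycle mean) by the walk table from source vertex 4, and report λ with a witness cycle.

q=0: [-∞, -∞, -∞, 0]
q=1: [7, 6, 4, -∞]
q=2: [8, 6, 9, 13]
q=3: [20, 19, 17, 16]
q=4: [23, 22, 22, 26]
Optimal cycle mean attained by: cycle 2->4->2, total 7 + 6, length 2.
Answer: λ = 13/2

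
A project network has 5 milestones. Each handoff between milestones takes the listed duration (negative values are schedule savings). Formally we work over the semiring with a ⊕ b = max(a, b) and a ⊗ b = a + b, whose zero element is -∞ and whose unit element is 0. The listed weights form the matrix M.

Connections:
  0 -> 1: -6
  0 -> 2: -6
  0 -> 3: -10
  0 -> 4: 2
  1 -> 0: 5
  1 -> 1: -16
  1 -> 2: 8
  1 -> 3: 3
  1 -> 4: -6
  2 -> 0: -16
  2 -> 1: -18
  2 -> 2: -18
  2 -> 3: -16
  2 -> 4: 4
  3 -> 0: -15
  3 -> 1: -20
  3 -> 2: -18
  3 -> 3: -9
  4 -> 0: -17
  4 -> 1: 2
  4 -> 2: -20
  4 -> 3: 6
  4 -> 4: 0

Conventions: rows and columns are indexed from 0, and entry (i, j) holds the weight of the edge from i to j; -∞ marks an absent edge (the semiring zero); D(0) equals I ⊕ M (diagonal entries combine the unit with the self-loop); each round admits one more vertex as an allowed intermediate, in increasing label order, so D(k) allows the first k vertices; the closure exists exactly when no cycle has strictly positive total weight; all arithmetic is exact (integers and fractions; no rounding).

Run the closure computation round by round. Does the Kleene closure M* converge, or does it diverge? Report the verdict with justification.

D(0):
  [0, -6, -6, -10, 2]
  [5, 0, 8, 3, -6]
  [-16, -18, 0, -16, 4]
  [-15, -20, -18, 0, -∞]
  [-17, 2, -20, 6, 0]
D(1):
  [0, -6, -6, -10, 2]
  [5, 0, 8, 3, 7]
  [-16, -18, 0, -16, 4]
  [-15, -20, -18, 0, -13]
  [-17, 2, -20, 6, 0]
Detection: at round 2, diagonal entry (4, 4) turns strictly positive.
Key observation: the cycle 4->1->0->4 has total weight 2 + 5 + 2, which is strictly positive.
Answer: DIVERGES — positive cycle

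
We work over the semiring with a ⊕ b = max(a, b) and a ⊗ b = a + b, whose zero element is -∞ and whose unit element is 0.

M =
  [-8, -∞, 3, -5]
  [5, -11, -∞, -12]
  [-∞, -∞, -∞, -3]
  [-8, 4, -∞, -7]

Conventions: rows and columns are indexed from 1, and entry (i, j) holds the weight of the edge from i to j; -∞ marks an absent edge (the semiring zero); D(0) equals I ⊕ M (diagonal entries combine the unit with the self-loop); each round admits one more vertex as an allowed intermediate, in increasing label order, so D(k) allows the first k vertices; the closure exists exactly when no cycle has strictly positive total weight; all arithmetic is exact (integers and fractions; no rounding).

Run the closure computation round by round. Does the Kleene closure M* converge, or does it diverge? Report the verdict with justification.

D(0):
  [0, -∞, 3, -5]
  [5, 0, -∞, -12]
  [-∞, -∞, 0, -3]
  [-8, 4, -∞, 0]
D(1):
  [0, -∞, 3, -5]
  [5, 0, 8, 0]
  [-∞, -∞, 0, -3]
  [-8, 4, -5, 0]
Detection: at round 2, diagonal entry (4, 4) turns strictly positive.
Key observation: the cycle 4->2->1->4 has total weight 4 + 5 + (-5), which is strictly positive.
Answer: DIVERGES — positive cycle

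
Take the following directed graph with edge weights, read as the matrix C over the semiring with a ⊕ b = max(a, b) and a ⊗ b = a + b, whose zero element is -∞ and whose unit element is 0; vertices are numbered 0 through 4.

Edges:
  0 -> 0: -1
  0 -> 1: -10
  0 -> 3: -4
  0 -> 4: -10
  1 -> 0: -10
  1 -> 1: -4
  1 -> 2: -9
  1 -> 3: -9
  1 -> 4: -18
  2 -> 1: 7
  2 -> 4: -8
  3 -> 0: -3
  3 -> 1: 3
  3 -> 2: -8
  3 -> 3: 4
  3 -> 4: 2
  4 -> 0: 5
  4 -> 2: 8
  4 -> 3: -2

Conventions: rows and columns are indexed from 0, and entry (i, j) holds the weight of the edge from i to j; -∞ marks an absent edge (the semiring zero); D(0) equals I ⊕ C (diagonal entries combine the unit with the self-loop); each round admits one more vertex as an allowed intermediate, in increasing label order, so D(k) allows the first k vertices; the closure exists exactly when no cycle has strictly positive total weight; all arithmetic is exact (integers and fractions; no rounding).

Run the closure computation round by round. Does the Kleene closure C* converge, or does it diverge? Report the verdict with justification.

Detection: at round 0, diagonal entry (3, 3) turns strictly positive.
Key observation: the cycle 3->3 has total weight 4, which is strictly positive.
Answer: DIVERGES — positive cycle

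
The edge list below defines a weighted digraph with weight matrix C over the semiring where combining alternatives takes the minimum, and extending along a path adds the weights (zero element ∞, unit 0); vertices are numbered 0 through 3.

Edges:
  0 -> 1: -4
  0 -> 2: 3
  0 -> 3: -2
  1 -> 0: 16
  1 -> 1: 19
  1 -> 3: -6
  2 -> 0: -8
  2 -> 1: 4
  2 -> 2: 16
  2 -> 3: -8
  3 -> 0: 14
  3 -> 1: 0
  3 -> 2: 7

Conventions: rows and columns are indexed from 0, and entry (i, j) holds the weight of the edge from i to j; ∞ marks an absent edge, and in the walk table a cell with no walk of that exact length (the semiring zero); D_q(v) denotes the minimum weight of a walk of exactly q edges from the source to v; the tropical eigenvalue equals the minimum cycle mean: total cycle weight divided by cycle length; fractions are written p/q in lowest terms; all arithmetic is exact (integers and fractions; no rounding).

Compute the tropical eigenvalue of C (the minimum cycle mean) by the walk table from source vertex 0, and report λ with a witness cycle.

q=0: [0, ∞, ∞, ∞]
q=1: [∞, -4, 3, -2]
q=2: [-5, -2, 5, -10]
q=3: [-3, -10, -3, -8]
q=4: [-11, -8, -1, -16]
Optimal cycle mean attained by: cycle 1->3->1, total (-6) + 0, length 2.
Answer: λ = -3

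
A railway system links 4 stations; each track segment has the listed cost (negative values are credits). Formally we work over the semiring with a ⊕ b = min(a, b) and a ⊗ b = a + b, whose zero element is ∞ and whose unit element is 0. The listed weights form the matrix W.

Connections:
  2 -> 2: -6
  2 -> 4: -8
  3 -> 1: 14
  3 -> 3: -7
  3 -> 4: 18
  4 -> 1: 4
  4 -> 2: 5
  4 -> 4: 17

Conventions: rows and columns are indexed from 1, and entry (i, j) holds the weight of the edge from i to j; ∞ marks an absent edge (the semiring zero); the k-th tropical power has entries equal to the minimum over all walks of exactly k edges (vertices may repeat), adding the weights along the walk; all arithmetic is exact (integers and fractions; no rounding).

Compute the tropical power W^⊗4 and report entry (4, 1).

W^⊗2:
  [∞, ∞, ∞, ∞]
  [-4, -12, ∞, -14]
  [7, 23, -14, 11]
  [21, -1, ∞, -3]
W^⊗3:
  [∞, ∞, ∞, ∞]
  [-10, -18, ∞, -20]
  [0, 16, -21, 4]
  [1, -7, ∞, -9]
W^⊗4:
  [∞, ∞, ∞, ∞]
  [-16, -24, ∞, -26]
  [-7, 9, -28, -3]
  [-5, -13, ∞, -15]
Key observation: the optimum is the walk 4->2->2->4->1, with weight 5 + (-6) + (-8) + 4 = -5.
Optimal value attained by: walk 4->2->2->4->1.
Answer: (W^⊗4)[4][1] = -5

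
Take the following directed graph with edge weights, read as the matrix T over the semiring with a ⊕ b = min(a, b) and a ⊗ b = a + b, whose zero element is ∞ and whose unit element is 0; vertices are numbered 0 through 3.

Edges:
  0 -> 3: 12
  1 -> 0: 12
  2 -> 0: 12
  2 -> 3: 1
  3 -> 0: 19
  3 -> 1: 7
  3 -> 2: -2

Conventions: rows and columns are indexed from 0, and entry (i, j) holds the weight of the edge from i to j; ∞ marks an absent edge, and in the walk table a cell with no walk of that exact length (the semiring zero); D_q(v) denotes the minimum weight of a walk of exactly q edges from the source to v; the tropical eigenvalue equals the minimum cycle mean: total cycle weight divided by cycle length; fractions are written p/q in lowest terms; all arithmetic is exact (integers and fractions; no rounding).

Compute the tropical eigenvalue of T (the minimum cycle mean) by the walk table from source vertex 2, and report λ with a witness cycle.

q=0: [∞, ∞, 0, ∞]
q=1: [12, ∞, ∞, 1]
q=2: [20, 8, -1, 24]
q=3: [11, 31, 22, 0]
q=4: [19, 7, -2, 23]
Optimal cycle mean attained by: cycle 2->3->2, total 1 + (-2), length 2.
Answer: λ = -1/2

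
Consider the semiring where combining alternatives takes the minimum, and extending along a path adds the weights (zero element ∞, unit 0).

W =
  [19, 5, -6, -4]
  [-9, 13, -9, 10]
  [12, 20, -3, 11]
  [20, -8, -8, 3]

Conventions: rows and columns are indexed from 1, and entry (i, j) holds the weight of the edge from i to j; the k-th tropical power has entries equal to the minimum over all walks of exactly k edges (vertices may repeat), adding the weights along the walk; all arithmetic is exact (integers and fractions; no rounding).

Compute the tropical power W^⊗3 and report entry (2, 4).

W^⊗2:
  [-4, -12, -12, -1]
  [3, -4, -15, -13]
  [9, 3, -6, 8]
  [-17, -5, -17, 2]
W^⊗3:
  [-21, -9, -21, -8]
  [-13, -21, -21, -10]
  [-6, 0, -9, 5]
  [-14, -12, -23, -21]
Key observation: the optimum is the walk 2->1->4->4, with weight (-9) + (-4) + 3 = -10.
Optimal value attained by: walk 2->1->4->4.
Answer: (W^⊗3)[2][4] = -10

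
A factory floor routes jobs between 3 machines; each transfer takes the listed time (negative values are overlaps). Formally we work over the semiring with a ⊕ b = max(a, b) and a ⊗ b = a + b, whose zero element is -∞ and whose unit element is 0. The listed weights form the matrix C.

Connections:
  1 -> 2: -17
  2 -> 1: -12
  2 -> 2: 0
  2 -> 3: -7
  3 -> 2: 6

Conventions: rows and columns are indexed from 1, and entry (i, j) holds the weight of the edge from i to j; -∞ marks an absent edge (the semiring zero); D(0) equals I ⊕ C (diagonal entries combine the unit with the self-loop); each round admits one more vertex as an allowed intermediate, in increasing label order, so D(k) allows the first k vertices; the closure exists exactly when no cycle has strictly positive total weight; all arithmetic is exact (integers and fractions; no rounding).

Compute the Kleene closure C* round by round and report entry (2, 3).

D(0):
  [0, -17, -∞]
  [-12, 0, -7]
  [-∞, 6, 0]
D(1):
  [0, -17, -∞]
  [-12, 0, -7]
  [-∞, 6, 0]
D(2):
  [0, -17, -24]
  [-12, 0, -7]
  [-6, 6, 0]
D(3):
  [0, -17, -24]
  [-12, 0, -7]
  [-6, 6, 0]
Answer: C*[2][3] = -7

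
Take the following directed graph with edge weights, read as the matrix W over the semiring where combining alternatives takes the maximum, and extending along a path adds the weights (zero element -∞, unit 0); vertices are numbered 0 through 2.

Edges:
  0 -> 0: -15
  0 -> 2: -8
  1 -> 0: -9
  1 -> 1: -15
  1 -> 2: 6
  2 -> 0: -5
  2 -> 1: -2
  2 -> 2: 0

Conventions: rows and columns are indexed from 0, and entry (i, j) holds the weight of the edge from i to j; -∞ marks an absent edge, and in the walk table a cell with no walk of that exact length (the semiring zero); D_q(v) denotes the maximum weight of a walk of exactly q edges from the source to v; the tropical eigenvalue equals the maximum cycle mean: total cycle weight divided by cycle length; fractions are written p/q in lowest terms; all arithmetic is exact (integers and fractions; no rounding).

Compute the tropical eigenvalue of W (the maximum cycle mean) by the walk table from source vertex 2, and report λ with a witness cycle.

q=0: [-∞, -∞, 0]
q=1: [-5, -2, 0]
q=2: [-5, -2, 4]
q=3: [-1, 2, 4]
Optimal cycle mean attained by: cycle 1->2->1, total 6 + (-2), length 2.
Answer: λ = 2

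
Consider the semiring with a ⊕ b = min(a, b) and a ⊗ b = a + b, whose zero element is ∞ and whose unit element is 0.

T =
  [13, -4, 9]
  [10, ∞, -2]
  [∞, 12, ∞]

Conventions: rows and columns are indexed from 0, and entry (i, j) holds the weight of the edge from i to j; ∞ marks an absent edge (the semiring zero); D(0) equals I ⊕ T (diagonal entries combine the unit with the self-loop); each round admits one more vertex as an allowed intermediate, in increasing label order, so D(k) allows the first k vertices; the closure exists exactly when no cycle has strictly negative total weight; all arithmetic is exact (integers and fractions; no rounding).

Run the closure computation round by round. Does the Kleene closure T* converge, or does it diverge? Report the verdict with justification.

D(0):
  [0, -4, 9]
  [10, 0, -2]
  [∞, 12, 0]
D(1):
  [0, -4, 9]
  [10, 0, -2]
  [∞, 12, 0]
D(2):
  [0, -4, -6]
  [10, 0, -2]
  [22, 12, 0]
D(3):
  [0, -4, -6]
  [10, 0, -2]
  [22, 12, 0]
Key observation: every diagonal entry stays at the unit through all rounds, so no improving cycle exists.
Answer: CONVERGES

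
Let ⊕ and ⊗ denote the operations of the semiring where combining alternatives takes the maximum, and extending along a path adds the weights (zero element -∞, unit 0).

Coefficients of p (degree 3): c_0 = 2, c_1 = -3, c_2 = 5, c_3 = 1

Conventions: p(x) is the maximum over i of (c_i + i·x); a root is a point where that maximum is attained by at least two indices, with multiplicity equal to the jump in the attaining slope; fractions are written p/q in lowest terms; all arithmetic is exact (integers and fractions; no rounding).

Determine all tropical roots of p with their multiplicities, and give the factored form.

hull edge (i=0, c=2) to (i=2, c=5): slope 3/2, span 2
hull edge (i=2, c=5) to (i=3, c=1): slope -4, span 1
Factored form: p(x) = 1 ⊗ (x ⊕ (-3/2)) ⊗ (x ⊕ (-3/2)) ⊗ (x ⊕ 4)
Answer: roots = -3/2 (mult 2), 4 (mult 1)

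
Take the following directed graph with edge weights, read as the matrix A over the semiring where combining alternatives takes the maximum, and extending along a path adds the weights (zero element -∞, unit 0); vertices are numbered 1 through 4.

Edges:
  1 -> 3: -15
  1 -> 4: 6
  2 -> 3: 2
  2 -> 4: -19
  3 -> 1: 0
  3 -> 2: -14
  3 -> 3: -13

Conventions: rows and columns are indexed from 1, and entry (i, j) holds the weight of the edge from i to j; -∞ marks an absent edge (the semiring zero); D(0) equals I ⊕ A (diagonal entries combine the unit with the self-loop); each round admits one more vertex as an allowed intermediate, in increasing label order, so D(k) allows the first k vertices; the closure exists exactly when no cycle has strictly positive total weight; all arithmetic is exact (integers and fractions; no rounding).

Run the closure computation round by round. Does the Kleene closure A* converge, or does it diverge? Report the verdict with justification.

D(0):
  [0, -∞, -15, 6]
  [-∞, 0, 2, -19]
  [0, -14, 0, -∞]
  [-∞, -∞, -∞, 0]
D(1):
  [0, -∞, -15, 6]
  [-∞, 0, 2, -19]
  [0, -14, 0, 6]
  [-∞, -∞, -∞, 0]
D(2):
  [0, -∞, -15, 6]
  [-∞, 0, 2, -19]
  [0, -14, 0, 6]
  [-∞, -∞, -∞, 0]
D(3):
  [0, -29, -15, 6]
  [2, 0, 2, 8]
  [0, -14, 0, 6]
  [-∞, -∞, -∞, 0]
D(4):
  [0, -29, -15, 6]
  [2, 0, 2, 8]
  [0, -14, 0, 6]
  [-∞, -∞, -∞, 0]
Key observation: every diagonal entry stays at the unit through all rounds, so no improving cycle exists.
Answer: CONVERGES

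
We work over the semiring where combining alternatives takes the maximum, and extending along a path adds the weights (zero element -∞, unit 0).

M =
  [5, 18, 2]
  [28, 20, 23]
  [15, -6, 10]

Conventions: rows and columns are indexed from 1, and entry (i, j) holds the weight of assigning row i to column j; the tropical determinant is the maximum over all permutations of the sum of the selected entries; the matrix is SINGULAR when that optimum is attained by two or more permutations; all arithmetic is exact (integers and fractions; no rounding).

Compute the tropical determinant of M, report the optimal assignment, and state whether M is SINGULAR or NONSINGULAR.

σ = (1, 2, 3): 5 + 20 + 10 = 35
σ = (1, 3, 2): 5 + 23 + (-6) = 22
σ = (2, 1, 3): 18 + 28 + 10 = 56
σ = (2, 3, 1): 18 + 23 + 15 = 56
σ = (3, 1, 2): 2 + 28 + (-6) = 24
σ = (3, 2, 1): 2 + 20 + 15 = 37
Optimal value attained by: σ = (2, 1, 3).
Answer: det⊕(M) = 56; verdict: SINGULAR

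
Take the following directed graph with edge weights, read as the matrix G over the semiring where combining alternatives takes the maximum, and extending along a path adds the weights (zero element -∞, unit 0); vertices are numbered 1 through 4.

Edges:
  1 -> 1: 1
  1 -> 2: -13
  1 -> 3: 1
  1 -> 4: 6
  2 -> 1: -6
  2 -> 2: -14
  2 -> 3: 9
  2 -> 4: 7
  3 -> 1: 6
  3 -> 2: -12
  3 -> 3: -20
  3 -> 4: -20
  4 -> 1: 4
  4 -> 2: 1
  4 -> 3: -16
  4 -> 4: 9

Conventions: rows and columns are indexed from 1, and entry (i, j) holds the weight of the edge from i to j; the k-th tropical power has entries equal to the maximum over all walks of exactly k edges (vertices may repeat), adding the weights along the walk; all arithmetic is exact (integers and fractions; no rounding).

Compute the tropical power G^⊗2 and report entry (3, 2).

G^⊗2:
  [10, 7, 2, 15]
  [15, 8, -5, 16]
  [7, -7, 7, 12]
  [13, 10, 10, 18]
Key observation: the optimum is the walk 3->1->2, with weight 6 + (-13) = -7.
Optimal value attained by: walk 3->1->2.
Answer: (G^⊗2)[3][2] = -7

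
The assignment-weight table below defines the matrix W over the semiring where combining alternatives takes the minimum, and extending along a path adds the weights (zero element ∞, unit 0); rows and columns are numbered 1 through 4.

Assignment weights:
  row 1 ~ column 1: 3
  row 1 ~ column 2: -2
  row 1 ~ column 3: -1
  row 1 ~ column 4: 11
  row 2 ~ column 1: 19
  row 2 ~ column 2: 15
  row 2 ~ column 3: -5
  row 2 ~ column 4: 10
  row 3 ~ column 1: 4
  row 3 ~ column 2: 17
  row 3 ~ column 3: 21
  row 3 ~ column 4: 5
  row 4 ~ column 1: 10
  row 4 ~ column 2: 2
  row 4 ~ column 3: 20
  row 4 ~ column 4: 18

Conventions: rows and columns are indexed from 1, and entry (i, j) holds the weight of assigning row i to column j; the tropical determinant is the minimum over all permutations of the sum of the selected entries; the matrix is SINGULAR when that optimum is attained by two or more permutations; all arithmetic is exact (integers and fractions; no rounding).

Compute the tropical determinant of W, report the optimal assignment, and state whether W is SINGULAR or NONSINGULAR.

σ = (1, 2, 3, 4): 3 + 15 + 21 + 18 = 57
σ = (1, 2, 4, 3): 3 + 15 + 5 + 20 = 43
σ = (1, 3, 2, 4): 3 + (-5) + 17 + 18 = 33
σ = (1, 3, 4, 2): 3 + (-5) + 5 + 2 = 5
σ = (1, 4, 2, 3): 3 + 10 + 17 + 20 = 50
σ = (1, 4, 3, 2): 3 + 10 + 21 + 2 = 36
σ = (2, 1, 3, 4): (-2) + 19 + 21 + 18 = 56
σ = (2, 1, 4, 3): (-2) + 19 + 5 + 20 = 42
σ = (2, 3, 1, 4): (-2) + (-5) + 4 + 18 = 15
σ = (2, 3, 4, 1): (-2) + (-5) + 5 + 10 = 8
σ = (2, 4, 1, 3): (-2) + 10 + 4 + 20 = 32
σ = (2, 4, 3, 1): (-2) + 10 + 21 + 10 = 39
σ = (3, 1, 2, 4): (-1) + 19 + 17 + 18 = 53
σ = (3, 1, 4, 2): (-1) + 19 + 5 + 2 = 25
σ = (3, 2, 1, 4): (-1) + 15 + 4 + 18 = 36
σ = (3, 2, 4, 1): (-1) + 15 + 5 + 10 = 29
σ = (3, 4, 1, 2): (-1) + 10 + 4 + 2 = 15
σ = (3, 4, 2, 1): (-1) + 10 + 17 + 10 = 36
σ = (4, 1, 2, 3): 11 + 19 + 17 + 20 = 67
σ = (4, 1, 3, 2): 11 + 19 + 21 + 2 = 53
σ = (4, 2, 1, 3): 11 + 15 + 4 + 20 = 50
σ = (4, 2, 3, 1): 11 + 15 + 21 + 10 = 57
σ = (4, 3, 1, 2): 11 + (-5) + 4 + 2 = 12
σ = (4, 3, 2, 1): 11 + (-5) + 17 + 10 = 33
Optimal value attained by: σ = (1, 3, 4, 2).
Answer: det⊕(W) = 5; verdict: NONSINGULAR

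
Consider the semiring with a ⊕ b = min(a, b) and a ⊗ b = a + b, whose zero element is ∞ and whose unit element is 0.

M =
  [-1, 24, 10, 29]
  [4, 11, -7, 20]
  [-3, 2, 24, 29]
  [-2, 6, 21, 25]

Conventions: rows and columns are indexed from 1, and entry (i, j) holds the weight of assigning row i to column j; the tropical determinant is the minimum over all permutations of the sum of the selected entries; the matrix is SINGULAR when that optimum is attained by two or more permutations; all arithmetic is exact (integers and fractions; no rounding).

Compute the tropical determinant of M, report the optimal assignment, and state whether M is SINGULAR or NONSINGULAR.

σ = (1, 2, 3, 4): (-1) + 11 + 24 + 25 = 59
σ = (1, 2, 4, 3): (-1) + 11 + 29 + 21 = 60
σ = (1, 3, 2, 4): (-1) + (-7) + 2 + 25 = 19
σ = (1, 3, 4, 2): (-1) + (-7) + 29 + 6 = 27
σ = (1, 4, 2, 3): (-1) + 20 + 2 + 21 = 42
σ = (1, 4, 3, 2): (-1) + 20 + 24 + 6 = 49
σ = (2, 1, 3, 4): 24 + 4 + 24 + 25 = 77
σ = (2, 1, 4, 3): 24 + 4 + 29 + 21 = 78
σ = (2, 3, 1, 4): 24 + (-7) + (-3) + 25 = 39
σ = (2, 3, 4, 1): 24 + (-7) + 29 + (-2) = 44
σ = (2, 4, 1, 3): 24 + 20 + (-3) + 21 = 62
σ = (2, 4, 3, 1): 24 + 20 + 24 + (-2) = 66
σ = (3, 1, 2, 4): 10 + 4 + 2 + 25 = 41
σ = (3, 1, 4, 2): 10 + 4 + 29 + 6 = 49
σ = (3, 2, 1, 4): 10 + 11 + (-3) + 25 = 43
σ = (3, 2, 4, 1): 10 + 11 + 29 + (-2) = 48
σ = (3, 4, 1, 2): 10 + 20 + (-3) + 6 = 33
σ = (3, 4, 2, 1): 10 + 20 + 2 + (-2) = 30
σ = (4, 1, 2, 3): 29 + 4 + 2 + 21 = 56
σ = (4, 1, 3, 2): 29 + 4 + 24 + 6 = 63
σ = (4, 2, 1, 3): 29 + 11 + (-3) + 21 = 58
σ = (4, 2, 3, 1): 29 + 11 + 24 + (-2) = 62
σ = (4, 3, 1, 2): 29 + (-7) + (-3) + 6 = 25
σ = (4, 3, 2, 1): 29 + (-7) + 2 + (-2) = 22
Optimal value attained by: σ = (1, 3, 2, 4).
Answer: det⊕(M) = 19; verdict: NONSINGULAR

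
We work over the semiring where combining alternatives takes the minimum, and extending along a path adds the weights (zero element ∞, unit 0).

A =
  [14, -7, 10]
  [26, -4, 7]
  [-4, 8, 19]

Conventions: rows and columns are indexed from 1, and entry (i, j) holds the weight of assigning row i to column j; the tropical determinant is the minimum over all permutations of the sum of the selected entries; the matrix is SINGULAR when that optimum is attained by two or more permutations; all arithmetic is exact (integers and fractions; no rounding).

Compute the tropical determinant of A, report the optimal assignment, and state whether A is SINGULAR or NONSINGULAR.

σ = (1, 2, 3): 14 + (-4) + 19 = 29
σ = (1, 3, 2): 14 + 7 + 8 = 29
σ = (2, 1, 3): (-7) + 26 + 19 = 38
σ = (2, 3, 1): (-7) + 7 + (-4) = -4
σ = (3, 1, 2): 10 + 26 + 8 = 44
σ = (3, 2, 1): 10 + (-4) + (-4) = 2
Optimal value attained by: σ = (2, 3, 1).
Answer: det⊕(A) = -4; verdict: NONSINGULAR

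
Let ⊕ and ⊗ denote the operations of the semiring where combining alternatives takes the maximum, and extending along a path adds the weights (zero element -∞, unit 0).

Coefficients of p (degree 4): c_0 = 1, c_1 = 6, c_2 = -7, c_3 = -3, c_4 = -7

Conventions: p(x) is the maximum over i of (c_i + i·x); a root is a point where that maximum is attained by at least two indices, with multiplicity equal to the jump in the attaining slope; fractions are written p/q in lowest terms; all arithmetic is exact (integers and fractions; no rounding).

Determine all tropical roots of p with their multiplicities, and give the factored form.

hull edge (i=0, c=1) to (i=1, c=6): slope 5, span 1
hull edge (i=1, c=6) to (i=4, c=-7): slope -13/3, span 3
Factored form: p(x) = -7 ⊗ (x ⊕ (-5)) ⊗ (x ⊕ 13/3) ⊗ (x ⊕ 13/3) ⊗ (x ⊕ 13/3)
Answer: roots = -5 (mult 1), 13/3 (mult 3)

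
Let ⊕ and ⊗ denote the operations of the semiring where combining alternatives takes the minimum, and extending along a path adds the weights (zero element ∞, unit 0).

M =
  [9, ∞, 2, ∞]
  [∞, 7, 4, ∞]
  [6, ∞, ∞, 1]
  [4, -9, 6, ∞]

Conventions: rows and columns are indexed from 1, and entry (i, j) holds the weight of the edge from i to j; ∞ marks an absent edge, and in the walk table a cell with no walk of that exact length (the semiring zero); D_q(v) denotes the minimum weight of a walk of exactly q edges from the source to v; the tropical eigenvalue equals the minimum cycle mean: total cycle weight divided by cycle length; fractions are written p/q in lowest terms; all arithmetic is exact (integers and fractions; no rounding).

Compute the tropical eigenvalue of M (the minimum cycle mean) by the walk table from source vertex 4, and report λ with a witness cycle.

q=0: [∞, ∞, ∞, 0]
q=1: [4, -9, 6, ∞]
q=2: [12, -2, -5, 7]
q=3: [1, -2, 2, -4]
q=4: [0, -13, 2, 3]
Optimal cycle mean attained by: cycle 2->3->4->2, total 4 + 1 + (-9), length 3.
Answer: λ = -4/3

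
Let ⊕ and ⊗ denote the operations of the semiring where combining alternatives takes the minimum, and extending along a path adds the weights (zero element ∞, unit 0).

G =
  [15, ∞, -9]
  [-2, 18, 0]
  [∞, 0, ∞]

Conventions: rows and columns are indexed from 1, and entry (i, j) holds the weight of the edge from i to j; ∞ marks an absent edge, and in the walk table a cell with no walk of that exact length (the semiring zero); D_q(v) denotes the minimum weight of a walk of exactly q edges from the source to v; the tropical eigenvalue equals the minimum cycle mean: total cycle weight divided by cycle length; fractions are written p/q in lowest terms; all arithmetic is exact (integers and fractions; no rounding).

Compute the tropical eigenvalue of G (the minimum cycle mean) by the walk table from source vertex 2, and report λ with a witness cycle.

q=0: [∞, 0, ∞]
q=1: [-2, 18, 0]
q=2: [13, 0, -11]
q=3: [-2, -11, 0]
Optimal cycle mean attained by: cycle 1->3->2->1, total (-9) + 0 + (-2), length 3.
Answer: λ = -11/3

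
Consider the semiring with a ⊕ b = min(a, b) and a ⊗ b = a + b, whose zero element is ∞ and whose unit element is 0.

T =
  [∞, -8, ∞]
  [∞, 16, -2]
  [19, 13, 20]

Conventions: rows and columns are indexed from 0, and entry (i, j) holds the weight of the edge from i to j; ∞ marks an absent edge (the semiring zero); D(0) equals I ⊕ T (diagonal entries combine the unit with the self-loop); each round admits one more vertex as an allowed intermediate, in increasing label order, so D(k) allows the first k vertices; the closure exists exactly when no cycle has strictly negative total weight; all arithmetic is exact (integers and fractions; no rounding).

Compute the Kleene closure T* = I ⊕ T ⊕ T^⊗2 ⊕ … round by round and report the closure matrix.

D(0):
  [0, -8, ∞]
  [∞, 0, -2]
  [19, 13, 0]
D(1):
  [0, -8, ∞]
  [∞, 0, -2]
  [19, 11, 0]
D(2):
  [0, -8, -10]
  [∞, 0, -2]
  [19, 11, 0]
D(3):
  [0, -8, -10]
  [17, 0, -2]
  [19, 11, 0]
Answer: T* = [[0, -8, -10], [17, 0, -2], [19, 11, 0]]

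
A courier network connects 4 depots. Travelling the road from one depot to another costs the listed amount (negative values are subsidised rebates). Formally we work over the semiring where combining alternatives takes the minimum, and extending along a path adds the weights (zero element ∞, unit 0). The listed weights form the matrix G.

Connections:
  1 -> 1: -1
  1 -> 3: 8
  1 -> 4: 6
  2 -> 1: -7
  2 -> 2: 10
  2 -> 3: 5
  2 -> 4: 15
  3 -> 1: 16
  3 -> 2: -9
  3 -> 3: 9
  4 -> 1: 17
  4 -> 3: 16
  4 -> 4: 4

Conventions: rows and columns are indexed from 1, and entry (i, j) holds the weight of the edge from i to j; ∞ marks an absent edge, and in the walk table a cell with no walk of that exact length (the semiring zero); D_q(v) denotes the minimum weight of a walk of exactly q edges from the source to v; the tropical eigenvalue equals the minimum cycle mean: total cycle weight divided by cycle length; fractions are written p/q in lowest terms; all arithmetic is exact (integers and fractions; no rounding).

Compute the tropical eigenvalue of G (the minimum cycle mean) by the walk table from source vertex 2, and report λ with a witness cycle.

q=0: [∞, 0, ∞, ∞]
q=1: [-7, 10, 5, 15]
q=2: [-8, -4, 1, -1]
q=3: [-11, -8, 0, -2]
q=4: [-15, -9, -3, -5]
Optimal cycle mean attained by: cycle 1->3->2->1, total 8 + (-9) + (-7), length 3.
Answer: λ = -8/3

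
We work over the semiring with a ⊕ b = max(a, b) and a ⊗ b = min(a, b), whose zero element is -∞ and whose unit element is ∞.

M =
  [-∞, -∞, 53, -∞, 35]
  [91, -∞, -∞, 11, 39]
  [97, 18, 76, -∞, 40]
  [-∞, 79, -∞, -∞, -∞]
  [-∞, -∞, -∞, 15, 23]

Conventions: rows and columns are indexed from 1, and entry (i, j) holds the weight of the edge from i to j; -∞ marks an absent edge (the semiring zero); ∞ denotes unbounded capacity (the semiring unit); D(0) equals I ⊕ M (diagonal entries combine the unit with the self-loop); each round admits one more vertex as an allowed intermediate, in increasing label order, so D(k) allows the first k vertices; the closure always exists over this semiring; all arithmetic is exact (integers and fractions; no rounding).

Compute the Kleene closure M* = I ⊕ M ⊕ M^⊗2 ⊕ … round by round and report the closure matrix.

D(0):
  [∞, -∞, 53, -∞, 35]
  [91, ∞, -∞, 11, 39]
  [97, 18, ∞, -∞, 40]
  [-∞, 79, -∞, ∞, -∞]
  [-∞, -∞, -∞, 15, ∞]
D(1):
  [∞, -∞, 53, -∞, 35]
  [91, ∞, 53, 11, 39]
  [97, 18, ∞, -∞, 40]
  [-∞, 79, -∞, ∞, -∞]
  [-∞, -∞, -∞, 15, ∞]
D(2):
  [∞, -∞, 53, -∞, 35]
  [91, ∞, 53, 11, 39]
  [97, 18, ∞, 11, 40]
  [79, 79, 53, ∞, 39]
  [-∞, -∞, -∞, 15, ∞]
D(3):
  [∞, 18, 53, 11, 40]
  [91, ∞, 53, 11, 40]
  [97, 18, ∞, 11, 40]
  [79, 79, 53, ∞, 40]
  [-∞, -∞, -∞, 15, ∞]
D(4):
  [∞, 18, 53, 11, 40]
  [91, ∞, 53, 11, 40]
  [97, 18, ∞, 11, 40]
  [79, 79, 53, ∞, 40]
  [15, 15, 15, 15, ∞]
D(5):
  [∞, 18, 53, 15, 40]
  [91, ∞, 53, 15, 40]
  [97, 18, ∞, 15, 40]
  [79, 79, 53, ∞, 40]
  [15, 15, 15, 15, ∞]
Answer: M* = [[∞, 18, 53, 15, 40], [91, ∞, 53, 15, 40], [97, 18, ∞, 15, 40], [79, 79, 53, ∞, 40], [15, 15, 15, 15, ∞]]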